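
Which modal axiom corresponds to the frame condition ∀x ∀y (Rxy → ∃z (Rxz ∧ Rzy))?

□□s → □s

A defining formula is □□s → □s (the C4 axiom).
Suppose □□s→□s is valid. Take Rxy and set V(s)={w : xR²w}. Then □□s at x, so □s at x, so s at y, i.e. ∃z(Rxz∧Rzy).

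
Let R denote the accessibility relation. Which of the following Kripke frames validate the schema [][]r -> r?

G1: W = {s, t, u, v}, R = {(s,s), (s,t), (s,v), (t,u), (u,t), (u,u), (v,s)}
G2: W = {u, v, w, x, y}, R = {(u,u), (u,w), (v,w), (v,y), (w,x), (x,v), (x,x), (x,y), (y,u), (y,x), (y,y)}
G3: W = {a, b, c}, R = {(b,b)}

The schema corresponds to a generalized confluence (Geach) condition: forall x exists w (x R^2 w & x = w).
G1: holds.
G2: fails — at v but no t with vR²t and v=t.
G3: fails — at a but no w with aR²w and a=w.

G1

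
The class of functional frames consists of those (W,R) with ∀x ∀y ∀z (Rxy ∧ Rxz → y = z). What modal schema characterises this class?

A defining formula is ◇q → □q (the CD axiom).
Suppose ◇q→□q is valid. Take Rxy, Rxz and set V(q)={y}. Then ◇q at x, so □q at x, so q at z, i.e. z=y.

◇q → □q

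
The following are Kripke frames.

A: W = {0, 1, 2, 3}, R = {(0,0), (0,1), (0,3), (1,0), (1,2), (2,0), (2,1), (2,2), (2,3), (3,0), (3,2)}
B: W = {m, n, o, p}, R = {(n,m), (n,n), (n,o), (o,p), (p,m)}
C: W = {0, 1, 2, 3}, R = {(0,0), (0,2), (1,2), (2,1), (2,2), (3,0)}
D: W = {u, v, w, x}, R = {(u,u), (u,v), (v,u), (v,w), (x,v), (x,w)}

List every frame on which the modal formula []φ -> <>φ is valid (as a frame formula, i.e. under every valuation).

This is the axiom for seriality; its first-order frame correspondent is forall x exists y Rxy.
A: holds.
B: fails — world m has no successor.
C: holds.
D: fails — world w has no successor.

A, C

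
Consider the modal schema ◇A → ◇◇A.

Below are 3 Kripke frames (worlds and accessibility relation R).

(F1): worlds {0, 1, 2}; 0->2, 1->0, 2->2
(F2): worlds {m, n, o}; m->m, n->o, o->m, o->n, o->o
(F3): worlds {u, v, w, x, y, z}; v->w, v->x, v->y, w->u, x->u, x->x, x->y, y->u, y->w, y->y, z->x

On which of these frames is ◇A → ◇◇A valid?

This is the axiom for a generalized confluence (Geach) condition; its first-order frame correspondent is ∀x ∀y (xRy → ∃w (y = w ∧ xR²w)).
(F1): fails — 1R0 but no w with 0=w and 1R²w.
(F2): condition met.
(F3): fails — wRu but no t with u=t and wR²t.
Valid on: (F2).

(F2)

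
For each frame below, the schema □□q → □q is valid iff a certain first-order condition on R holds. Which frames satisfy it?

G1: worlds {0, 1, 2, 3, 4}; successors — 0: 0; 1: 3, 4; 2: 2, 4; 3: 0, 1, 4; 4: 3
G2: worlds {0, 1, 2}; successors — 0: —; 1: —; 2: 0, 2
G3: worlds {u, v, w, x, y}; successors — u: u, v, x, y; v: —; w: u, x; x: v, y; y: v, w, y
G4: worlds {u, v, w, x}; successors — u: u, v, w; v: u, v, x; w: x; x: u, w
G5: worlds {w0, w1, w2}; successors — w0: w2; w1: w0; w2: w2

G2, G3

Frame correspondent (Sahlqvist): ∀x ∀y (Rxy → ∃z (Rxz ∧ Rzy)) — i.e. density.
G1: fails — R31 but no z with R3z and Rz1.
G2: satisfies the condition.
G3: satisfies the condition.
G4: fails — Rwx but no z with Rwz and Rzx.
G5: fails — Rw1w0 but no z with Rw1z and Rzw0.
Valid on: G2, G3.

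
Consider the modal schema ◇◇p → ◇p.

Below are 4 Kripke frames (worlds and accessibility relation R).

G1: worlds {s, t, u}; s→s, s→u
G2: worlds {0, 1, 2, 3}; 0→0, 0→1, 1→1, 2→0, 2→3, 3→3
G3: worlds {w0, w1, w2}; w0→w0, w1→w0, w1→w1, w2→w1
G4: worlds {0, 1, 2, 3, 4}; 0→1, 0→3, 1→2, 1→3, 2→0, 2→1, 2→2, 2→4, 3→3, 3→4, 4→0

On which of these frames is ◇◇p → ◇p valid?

G1

Frame correspondent (Sahlqvist): ∀x ∀y ∀z (Rxy ∧ Ryz → Rxz) — i.e. transitivity.
G1: condition met.
G2: fails — R20 and R01 but not R21.
G3: fails — Rw2w1 and Rw1w0 but not Rw2w0.
G4: fails — R34 and R40 but not R30.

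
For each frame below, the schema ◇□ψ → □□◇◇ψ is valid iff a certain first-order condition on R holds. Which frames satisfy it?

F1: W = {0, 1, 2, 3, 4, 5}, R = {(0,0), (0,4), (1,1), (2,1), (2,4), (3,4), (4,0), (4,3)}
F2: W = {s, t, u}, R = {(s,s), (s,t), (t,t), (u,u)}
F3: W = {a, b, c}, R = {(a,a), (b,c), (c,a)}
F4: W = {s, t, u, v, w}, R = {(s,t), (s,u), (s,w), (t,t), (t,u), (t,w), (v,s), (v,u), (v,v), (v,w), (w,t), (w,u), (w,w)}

F2, F3

This is the axiom for a generalized confluence (Geach) condition; its first-order frame correspondent is ∀x ∀y ∀z ((xRy ∧ xR²z) → ∃w (yRw ∧ zR²w)).
F1: fails — 2R1, 2R²0 but no w with 1Rw and 0R²w.
F2: holds.
F3: holds.
F4: fails — sRt, sR²u but no w* with tRw* and uR²w*.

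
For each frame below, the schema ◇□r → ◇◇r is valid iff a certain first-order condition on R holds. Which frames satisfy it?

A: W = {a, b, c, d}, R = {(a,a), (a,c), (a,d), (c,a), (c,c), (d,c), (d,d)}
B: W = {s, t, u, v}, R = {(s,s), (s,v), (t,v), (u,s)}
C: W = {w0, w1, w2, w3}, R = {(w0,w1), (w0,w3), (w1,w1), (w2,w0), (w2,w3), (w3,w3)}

A, C

The schema corresponds to a generalized confluence (Geach) condition: ∀x ∀y (xRy → ∃w (yRw ∧ xR²w)).
A: holds.
B: fails — sRv but no w with vRw and sR²w.
C: holds.
Valid on: A, C.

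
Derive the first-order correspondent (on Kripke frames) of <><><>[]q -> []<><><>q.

This is a Sahlqvist (Geach-type) schema ◇^3□^1q → □^1◇^3q.
First-order correspondent: forall x forall y forall z ((x R^3 y & xRz) -> exists w (yRw & z R^3 w)).

forall x forall y forall z ((x R^3 y & xRz) -> exists w (yRw & z R^3 w))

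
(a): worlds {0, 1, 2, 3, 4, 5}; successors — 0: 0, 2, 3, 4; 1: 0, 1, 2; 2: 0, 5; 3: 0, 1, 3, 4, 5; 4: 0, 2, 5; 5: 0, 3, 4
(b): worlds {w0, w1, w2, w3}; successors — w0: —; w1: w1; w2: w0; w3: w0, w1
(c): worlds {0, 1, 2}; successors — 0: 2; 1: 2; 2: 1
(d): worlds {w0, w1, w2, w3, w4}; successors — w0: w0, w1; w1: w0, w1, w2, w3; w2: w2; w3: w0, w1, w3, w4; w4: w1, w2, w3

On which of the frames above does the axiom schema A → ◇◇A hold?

Frame correspondent (Sahlqvist): ∀x ∃w (x = w ∧ xR²w) — i.e. a generalized confluence (Geach) condition.
(a): ✓.
(b): fails — at w0 but no w with w0=w and w0R²w.
(c): fails — at 0 but no w with 0=w and 0R²w.
(d): ✓.
Valid on: (a), (d).

(a), (d)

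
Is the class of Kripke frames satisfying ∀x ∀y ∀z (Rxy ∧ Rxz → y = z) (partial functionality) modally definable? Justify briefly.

Yes: it is partial functionality, defined by the CD schema ◇p → □p.
Suppose ◇p→□p is valid. Take Rxy, Rxz and set V(p)={y}. Then ◇p at x, so □p at x, so p at z, i.e. z=y.

Yes, by ◇p → □p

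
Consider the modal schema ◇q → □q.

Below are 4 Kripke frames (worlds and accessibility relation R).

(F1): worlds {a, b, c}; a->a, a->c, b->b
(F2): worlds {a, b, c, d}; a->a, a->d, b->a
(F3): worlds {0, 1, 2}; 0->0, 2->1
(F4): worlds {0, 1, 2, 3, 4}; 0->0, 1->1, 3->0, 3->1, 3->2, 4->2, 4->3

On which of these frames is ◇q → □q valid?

This is the axiom for partial functionality; its first-order frame correspondent is ∀x ∀y ∀z (Rxy ∧ Rxz → y = z).
(F1): fails — a sees both a and c.
(F2): fails — a sees both a and d.
(F3): satisfies the condition.
(F4): fails — 3 sees both 0 and 1.
Valid on: (F3).

(F3)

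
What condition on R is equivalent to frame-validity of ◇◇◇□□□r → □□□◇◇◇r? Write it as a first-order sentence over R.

This is a Sahlqvist (Geach-type) schema ◇^3□^3r → □^3◇^3r.
Minimal-valuation argument: fix x; take any y with xR^3y and any z with xR^3z. Set V(r) to the set of worlds R-reachable from y in exactly 3 steps. Then □^3r holds at y, so the antecedent holds at x; validity forces ◇^3r at z, giving a w with zR^3w and yR^3w.
First-order correspondent: ∀x ∀y ∀z ((xR³y ∧ xR³z) → ∃w (yR³w ∧ zR³w)).

∀x ∀y ∀z ((xR³y ∧ xR³z) → ∃w (yR³w ∧ zR³w))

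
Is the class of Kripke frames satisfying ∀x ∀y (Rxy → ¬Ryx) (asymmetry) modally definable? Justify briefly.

Not modally definable

Modal frame validity is preserved under surjective bounded morphisms.
The 4-cycle (worlds w0,w1,w2,w3 with w0→w1→w2→w3→w0) is asymmetric. Mapping every world to a single reflexive point • is a surjective bounded morphism, and the reflexive point is not asymmetric (R•• but asymmetry requires ¬R••).
Hence asymmetry is not modally definable.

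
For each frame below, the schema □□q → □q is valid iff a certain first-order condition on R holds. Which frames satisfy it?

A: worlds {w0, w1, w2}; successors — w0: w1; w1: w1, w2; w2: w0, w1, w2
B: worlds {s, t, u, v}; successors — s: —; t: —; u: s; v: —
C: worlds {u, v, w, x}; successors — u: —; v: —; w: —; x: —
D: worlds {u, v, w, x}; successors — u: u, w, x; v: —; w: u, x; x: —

Frame correspondent (Sahlqvist): ∀x ∀y (Rxy → ∃z (Rxz ∧ Rzy)) — i.e. density.
A: condition met.
B: fails — Rus but no z with Ruz and Rzs.
C: condition met.
D: condition met.

A, C, D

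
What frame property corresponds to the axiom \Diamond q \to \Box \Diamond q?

Suppose ◇q→□◇q is valid. Take Rxy, Rxz and set V(q)={y}. Then ◇q at x, so □◇q at x, so ◇q at z, so some w with Rzw has q; w=y, i.e. Rzy. By symmetry of the argument, Ryz.

The Euclidean property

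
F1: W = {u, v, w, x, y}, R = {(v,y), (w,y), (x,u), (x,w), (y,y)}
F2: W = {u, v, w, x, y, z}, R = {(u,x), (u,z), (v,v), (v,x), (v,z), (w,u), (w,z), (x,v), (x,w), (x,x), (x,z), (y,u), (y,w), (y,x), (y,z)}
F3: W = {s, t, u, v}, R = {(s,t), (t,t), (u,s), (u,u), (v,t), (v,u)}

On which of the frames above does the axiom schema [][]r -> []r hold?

F3

Frame correspondent (Sahlqvist): forall x forall y (Rxy -> exists z (Rxz & Rzy)) — i.e. density.
F1: fails — Rxw but no z with Rxz and Rzw.
F2: fails — Rwu but no t with Rwt and Rtu.
F3: satisfies the condition.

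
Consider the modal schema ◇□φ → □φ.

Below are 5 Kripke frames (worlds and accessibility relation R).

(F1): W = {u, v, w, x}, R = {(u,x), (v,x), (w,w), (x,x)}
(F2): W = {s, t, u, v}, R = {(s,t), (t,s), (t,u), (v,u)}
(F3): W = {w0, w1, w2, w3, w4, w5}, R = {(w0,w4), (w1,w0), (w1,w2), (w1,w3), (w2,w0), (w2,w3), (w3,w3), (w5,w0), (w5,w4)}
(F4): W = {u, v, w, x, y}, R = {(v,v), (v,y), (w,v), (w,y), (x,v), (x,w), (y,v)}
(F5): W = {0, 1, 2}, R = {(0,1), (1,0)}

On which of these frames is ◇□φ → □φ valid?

(F1)

The schema corresponds to the Euclidean property: ∀x ∀y ∀z (Rxy ∧ Rxz → Ryz).
(F1): ✓.
(F2): fails — Rst and Rst but not Rtt.
(F3): fails — Rw0w4 and Rw0w4 but not Rw4w4.
(F4): fails — Rvy and Rvy but not Ryy.
(F5): fails — R01 and R01 but not R11.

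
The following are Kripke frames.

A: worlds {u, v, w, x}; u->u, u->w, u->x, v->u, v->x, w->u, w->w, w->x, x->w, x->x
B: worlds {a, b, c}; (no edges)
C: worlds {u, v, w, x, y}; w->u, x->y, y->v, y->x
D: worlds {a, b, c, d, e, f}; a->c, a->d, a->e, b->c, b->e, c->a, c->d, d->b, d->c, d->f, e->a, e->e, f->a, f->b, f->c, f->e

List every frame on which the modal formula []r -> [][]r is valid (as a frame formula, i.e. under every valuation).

This is the axiom for transitivity; its first-order frame correspondent is forall x forall y forall z (Rxy & Ryz -> Rxz).
A: fails — Rxw and Rwu but not Rxu.
B: condition met.
C: fails — Rxy and Ryx but not Rxx.
D: fails — Rbc and Rcd but not Rbd.

B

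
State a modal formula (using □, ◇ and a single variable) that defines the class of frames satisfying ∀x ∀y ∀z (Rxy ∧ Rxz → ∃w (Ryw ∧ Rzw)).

A defining formula is ◇□r → □◇r (the .2 axiom).

◇□r → □◇r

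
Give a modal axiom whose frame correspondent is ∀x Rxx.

□s → s

A defining formula is □s → s (the T axiom).
Suppose □s→s is valid. At any x set V(s)={w : Rxw}. Then □s holds at x, so s holds at x, i.e. Rxx.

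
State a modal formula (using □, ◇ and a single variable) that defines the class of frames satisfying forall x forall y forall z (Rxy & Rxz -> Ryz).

◇ψ → □◇ψ

The condition is the Euclidean property. The 5 schema ◇ψ → □◇ψ defines it.
Suppose ◇ψ→□◇ψ is valid. Take Rxy, Rxz and set V(ψ)={y}. Then ◇ψ at x, so □◇ψ at x, so ◇ψ at z, so some w with Rzw has ψ; w=y, i.e. Rzy. By symmetry of the argument, Ryz.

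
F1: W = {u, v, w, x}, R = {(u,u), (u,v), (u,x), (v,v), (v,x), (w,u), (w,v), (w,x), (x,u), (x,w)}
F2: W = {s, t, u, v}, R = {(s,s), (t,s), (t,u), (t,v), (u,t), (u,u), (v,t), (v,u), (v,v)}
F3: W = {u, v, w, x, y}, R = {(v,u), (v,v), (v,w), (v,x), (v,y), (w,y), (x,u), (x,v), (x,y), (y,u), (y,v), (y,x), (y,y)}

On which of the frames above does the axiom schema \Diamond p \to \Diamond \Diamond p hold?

F2, F3

Frame correspondent (Sahlqvist): \forall x \forall y (xRy \to \exists w (y = w \wedge x R^2 w)) — i.e. a generalized confluence (Geach) condition.
F1: fails — xRw but no t with w=t and xR²t.
F2: condition met.
F3: condition met.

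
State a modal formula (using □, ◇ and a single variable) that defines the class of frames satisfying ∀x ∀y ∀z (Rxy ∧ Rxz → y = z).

This is partial functionality; the standard corresponding axiom is CD: ◇r → □r.
Suppose ◇r→□r is valid. Take Rxy, Rxz and set V(r)={y}. Then ◇r at x, so □r at x, so r at z, i.e. z=y.

◇r → □r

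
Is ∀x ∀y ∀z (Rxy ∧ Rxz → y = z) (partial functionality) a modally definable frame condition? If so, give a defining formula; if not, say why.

This is a Sahlqvist condition; the CD axiom ◇r → □r defines it.
Suppose ◇r→□r is valid. Take Rxy, Rxz and set V(r)={y}. Then ◇r at x, so □r at x, so r at z, i.e. z=y.

Definable; ◇r → □r defines it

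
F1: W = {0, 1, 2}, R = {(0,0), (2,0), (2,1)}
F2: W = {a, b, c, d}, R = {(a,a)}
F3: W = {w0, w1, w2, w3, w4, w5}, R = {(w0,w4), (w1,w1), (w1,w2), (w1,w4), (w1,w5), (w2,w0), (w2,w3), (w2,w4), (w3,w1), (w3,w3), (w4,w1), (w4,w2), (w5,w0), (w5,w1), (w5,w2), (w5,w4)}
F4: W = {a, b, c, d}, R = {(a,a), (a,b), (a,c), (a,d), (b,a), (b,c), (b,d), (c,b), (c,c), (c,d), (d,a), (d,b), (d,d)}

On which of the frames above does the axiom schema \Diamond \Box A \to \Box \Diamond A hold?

F2, F4

The schema corresponds to convergence: \forall x \forall y \forall z (Rxy \wedge Rxz \to \exists w (Ryw \wedge Rzw)).
F1: fails — R20 and R21 but 0 and 1 have no common successor.
F2: satisfies the condition.
F3: fails — Rw1w2 and Rw1w4 but w2 and w4 have no common successor.
F4: satisfies the condition.
Valid on: F2, F4.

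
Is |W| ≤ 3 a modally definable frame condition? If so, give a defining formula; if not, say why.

Modal frame validity is preserved under disjoint unions.
Any modal formula valid on each of 4 disjoint one-world frames is valid on their disjoint union (validity is preserved under disjoint unions). Each one-world frame has |W|=1≤3, but the union has |W|=4.
So the class is not modally definable.

Not modally definable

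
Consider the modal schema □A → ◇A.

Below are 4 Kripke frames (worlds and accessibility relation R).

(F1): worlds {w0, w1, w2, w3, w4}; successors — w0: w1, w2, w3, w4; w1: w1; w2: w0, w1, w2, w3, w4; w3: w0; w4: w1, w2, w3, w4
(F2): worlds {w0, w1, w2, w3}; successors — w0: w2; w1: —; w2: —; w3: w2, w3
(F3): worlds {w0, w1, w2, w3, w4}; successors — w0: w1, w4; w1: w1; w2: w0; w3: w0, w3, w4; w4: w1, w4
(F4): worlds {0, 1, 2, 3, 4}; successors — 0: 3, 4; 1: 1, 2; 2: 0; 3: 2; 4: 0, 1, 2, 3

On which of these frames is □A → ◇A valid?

The schema corresponds to seriality: ∀x ∃y Rxy.
(F1): satisfies the condition.
(F2): fails — world w1 has no successor.
(F3): satisfies the condition.
(F4): satisfies the condition.

(F1), (F3), (F4)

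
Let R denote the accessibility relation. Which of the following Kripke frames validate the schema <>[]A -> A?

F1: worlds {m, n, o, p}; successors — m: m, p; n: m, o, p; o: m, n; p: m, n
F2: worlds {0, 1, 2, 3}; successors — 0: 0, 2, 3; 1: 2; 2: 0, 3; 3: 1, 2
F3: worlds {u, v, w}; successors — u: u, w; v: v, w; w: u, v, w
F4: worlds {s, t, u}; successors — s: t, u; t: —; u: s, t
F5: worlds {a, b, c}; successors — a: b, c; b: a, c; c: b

Frame correspondent (Sahlqvist): forall x forall y (Rxy -> Ryx) — i.e. symmetry.
F1: fails — Rom but not Rmo.
F2: fails — R12 but not R21.
F3: condition met.
F4: fails — Rut but not Rtu.
F5: fails — Rac but not Rca.
Valid on: F3.

F3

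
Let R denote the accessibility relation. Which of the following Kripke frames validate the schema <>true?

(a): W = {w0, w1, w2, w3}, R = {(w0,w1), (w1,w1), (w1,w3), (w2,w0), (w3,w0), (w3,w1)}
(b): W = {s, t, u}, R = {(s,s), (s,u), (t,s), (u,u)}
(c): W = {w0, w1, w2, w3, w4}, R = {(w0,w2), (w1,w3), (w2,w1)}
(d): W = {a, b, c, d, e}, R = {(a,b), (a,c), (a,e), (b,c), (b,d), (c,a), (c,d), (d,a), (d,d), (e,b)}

The schema corresponds to seriality: forall x exists y Rxy.
(a): satisfies the condition.
(b): satisfies the condition.
(c): fails — world w3 has no successor.
(d): satisfies the condition.

(a), (b), (d)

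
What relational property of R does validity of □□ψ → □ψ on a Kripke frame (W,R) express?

This schema is the C4 axiom.
It corresponds to density: ∀x ∀y (Rxy → ∃z (Rxz ∧ Rzy)).

density: ∀x ∀y (Rxy → ∃z (Rxz ∧ Rzy))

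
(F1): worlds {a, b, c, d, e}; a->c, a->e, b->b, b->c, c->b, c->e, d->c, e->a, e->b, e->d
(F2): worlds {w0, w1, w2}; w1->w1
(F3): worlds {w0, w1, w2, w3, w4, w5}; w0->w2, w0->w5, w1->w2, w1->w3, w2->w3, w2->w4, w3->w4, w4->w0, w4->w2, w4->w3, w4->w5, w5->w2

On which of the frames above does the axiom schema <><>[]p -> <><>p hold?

The schema corresponds to a generalized confluence (Geach) condition: forall x forall y (x R^2 y -> exists w (yRw & x R^2 w)).
(F1): fails — aR²d but no w with dRw and aR²w.
(F2): satisfies the condition.
(F3): fails — w3R²w3 but no w with w3Rw and w3R²w.

(F2)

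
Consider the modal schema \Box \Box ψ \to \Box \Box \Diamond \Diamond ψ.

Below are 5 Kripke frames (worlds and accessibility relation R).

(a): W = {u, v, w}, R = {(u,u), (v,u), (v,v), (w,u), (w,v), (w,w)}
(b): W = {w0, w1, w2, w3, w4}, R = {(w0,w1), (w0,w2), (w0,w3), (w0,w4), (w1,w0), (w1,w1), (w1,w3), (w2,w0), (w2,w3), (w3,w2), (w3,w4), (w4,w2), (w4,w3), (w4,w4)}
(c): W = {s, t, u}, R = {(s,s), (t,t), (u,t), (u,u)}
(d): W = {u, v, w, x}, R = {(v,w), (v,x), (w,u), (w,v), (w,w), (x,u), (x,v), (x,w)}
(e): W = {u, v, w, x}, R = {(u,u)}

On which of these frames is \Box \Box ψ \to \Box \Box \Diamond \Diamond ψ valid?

(a), (b), (c), (e)

The schema corresponds to a generalized confluence (Geach) condition: \forall x \forall z (x R^2 z \to \exists w (x R^2 w \wedge z R^2 w)).
(a): condition met.
(b): condition met.
(c): condition met.
(d): fails — vR²u but no t with vR²t and uR²t.
(e): condition met.
Valid on: (a), (b), (c), (e).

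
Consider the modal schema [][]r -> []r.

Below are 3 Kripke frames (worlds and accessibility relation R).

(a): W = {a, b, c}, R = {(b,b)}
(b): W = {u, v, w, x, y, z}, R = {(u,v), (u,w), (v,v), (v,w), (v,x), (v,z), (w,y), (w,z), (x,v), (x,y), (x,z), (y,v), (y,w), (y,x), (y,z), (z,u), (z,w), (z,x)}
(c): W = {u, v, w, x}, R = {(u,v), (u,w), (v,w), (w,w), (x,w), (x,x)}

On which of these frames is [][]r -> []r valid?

Frame correspondent (Sahlqvist): forall x forall y (Rxy -> exists z (Rxz & Rzy)) — i.e. density.
(a): satisfies the condition.
(b): fails — Rzx but no t with Rzt and Rtx.
(c): fails — Ruv but no z with Ruz and Rzv.
Valid on: (a).

(a)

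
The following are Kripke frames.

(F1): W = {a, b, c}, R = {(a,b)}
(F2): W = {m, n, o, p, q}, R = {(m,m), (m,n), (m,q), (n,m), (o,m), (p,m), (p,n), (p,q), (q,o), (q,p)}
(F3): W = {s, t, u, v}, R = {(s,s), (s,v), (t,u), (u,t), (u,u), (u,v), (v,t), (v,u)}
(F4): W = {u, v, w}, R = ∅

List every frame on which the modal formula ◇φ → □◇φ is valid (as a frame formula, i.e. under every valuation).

This is the axiom for the Euclidean property; its first-order frame correspondent is ∀x ∀y ∀z (Rxy ∧ Rxz → Ryz).
(F1): fails — Rab and Rab but not Rbb.
(F2): fails — Rmq and Rmm but not Rqm.
(F3): fails — Rsv and Rsv but not Rvv.
(F4): satisfies the condition.

(F4)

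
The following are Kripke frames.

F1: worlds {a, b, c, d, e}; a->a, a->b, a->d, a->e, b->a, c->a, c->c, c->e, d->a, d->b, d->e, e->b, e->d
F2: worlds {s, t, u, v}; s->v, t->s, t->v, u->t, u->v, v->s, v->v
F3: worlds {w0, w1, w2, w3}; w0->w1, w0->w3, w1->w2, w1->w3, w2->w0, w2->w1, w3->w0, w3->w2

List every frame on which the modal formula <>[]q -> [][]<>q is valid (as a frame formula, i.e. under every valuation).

Frame correspondent (Sahlqvist): forall x forall y forall z ((xRy & x R^2 z) -> exists w (yRw & zRw)) — i.e. a generalized confluence (Geach) condition.
F1: fails — aRb, aR²e but no w with bRw and eRw.
F2: ✓.
F3: fails — w0Rw1, w0R²w2 but no w with w1Rw and w2Rw.
Valid on: F2.

F2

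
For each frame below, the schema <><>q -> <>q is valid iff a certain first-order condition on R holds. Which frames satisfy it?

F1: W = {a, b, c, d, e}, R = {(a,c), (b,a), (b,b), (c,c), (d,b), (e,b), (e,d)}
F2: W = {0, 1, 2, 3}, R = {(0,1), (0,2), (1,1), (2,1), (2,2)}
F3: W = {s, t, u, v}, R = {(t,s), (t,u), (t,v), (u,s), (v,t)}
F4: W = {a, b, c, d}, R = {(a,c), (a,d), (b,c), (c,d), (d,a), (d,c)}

The schema corresponds to transitivity: forall x forall y forall z (Rxy & Ryz -> Rxz).
F1: fails — Reb and Rba but not Rea.
F2: satisfies the condition.
F3: fails — Rtv and Rvt but not Rtt.
F4: fails — Rbc and Rcd but not Rbd.
Valid on: F2.

F2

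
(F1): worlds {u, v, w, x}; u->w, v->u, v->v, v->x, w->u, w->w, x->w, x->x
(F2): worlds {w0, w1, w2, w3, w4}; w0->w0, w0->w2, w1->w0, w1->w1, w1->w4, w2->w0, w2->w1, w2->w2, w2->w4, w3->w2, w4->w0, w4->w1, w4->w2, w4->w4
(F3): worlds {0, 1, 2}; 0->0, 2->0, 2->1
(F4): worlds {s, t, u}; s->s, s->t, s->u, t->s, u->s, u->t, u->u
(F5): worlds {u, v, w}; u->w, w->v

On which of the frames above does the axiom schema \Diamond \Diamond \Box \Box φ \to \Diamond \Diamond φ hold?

This is the axiom for a generalized confluence (Geach) condition; its first-order frame correspondent is \forall x \forall y (x R^2 y \to \exists w (y R^2 w \wedge x R^2 w)).
(F1): satisfies the condition.
(F2): satisfies the condition.
(F3): satisfies the condition.
(F4): satisfies the condition.
(F5): fails — uR²v but no t with vR²t and uR²t.
Valid on: (F1), (F2), (F3), (F4).

(F1), (F2), (F3), (F4)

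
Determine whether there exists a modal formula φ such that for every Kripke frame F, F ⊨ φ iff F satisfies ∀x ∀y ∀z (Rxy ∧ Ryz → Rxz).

This is a Sahlqvist condition; the 4 axiom □p → □□p defines it.
Suppose □p→□□p is valid. Take Rxy, Ryz and set V(p)={w : Rxw}. Then □p at x, so □□p at x, so □p at y, so p at z, i.e. Rxz.

Definable; □p → □□p defines it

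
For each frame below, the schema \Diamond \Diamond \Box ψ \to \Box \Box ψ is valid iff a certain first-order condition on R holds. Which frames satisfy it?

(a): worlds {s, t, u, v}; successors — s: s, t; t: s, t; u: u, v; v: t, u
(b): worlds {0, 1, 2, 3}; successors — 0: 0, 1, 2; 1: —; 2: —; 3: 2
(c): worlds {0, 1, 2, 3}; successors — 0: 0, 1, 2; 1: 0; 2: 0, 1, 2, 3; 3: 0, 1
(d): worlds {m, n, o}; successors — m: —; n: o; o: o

(d)

Frame correspondent (Sahlqvist): \forall x \forall y \forall z ((x R^2 y \wedge x R^2 z) \to \exists w (yRw \wedge z = w)) — i.e. a generalized confluence (Geach) condition.
(a): fails — uR²t, uR²u but no w with tRw and u=w.
(b): fails — 0R²1, 0R²0 but no w with 1Rw and 0=w.
(c): fails — 0R²0, 0R²3 but no w with 0Rw and 3=w.
(d): holds.
Valid on: (d).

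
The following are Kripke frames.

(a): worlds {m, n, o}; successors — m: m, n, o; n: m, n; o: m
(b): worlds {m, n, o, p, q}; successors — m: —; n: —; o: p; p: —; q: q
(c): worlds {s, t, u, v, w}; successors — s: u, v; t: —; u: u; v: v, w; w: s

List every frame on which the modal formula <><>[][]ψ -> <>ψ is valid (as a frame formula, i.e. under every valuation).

(a), (b)

The schema corresponds to a generalized confluence (Geach) condition: forall x forall y (x R^2 y -> exists w (y R^2 w & xRw)).
(a): satisfies the condition.
(b): satisfies the condition.
(c): fails — wR²u but no w* with uR²w* and wRw*.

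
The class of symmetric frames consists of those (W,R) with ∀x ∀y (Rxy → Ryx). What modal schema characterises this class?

The condition is symmetry. The B schema r → □◇r defines it.
Suppose r→□◇r is valid. Take Rxy and set V(r)={x}. Then r at x, so □◇r at x, so ◇r at y, so some z with Ryz has r; z=x, i.e. Ryx.

r → □◇r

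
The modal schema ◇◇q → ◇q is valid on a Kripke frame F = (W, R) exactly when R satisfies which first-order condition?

transitivity: ∀x ∀y ∀z (Rxy ∧ Ryz → Rxz)

This is frame-equivalent to □q → □□q (substitute ¬q for q and contrapose).
Suppose □q→□□q is valid. Take Rxy, Ryz and set V(q)={w : Rxw}. Then □q at x, so □□q at x, so □q at y, so q at z, i.e. Rxz.
Conversely, any frame satisfying ∀x ∀y ∀z (Rxy ∧ Ryz → Rxz) validates the schema.
So the correspondent is transitivity.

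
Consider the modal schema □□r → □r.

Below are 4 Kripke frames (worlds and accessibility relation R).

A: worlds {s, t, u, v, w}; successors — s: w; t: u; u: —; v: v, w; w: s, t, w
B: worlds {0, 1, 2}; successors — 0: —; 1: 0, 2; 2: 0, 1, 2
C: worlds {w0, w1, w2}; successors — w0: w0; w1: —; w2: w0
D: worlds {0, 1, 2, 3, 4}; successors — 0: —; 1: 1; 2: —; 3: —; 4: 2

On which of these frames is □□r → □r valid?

This is the axiom for density; its first-order frame correspondent is ∀x ∀y (Rxy → ∃z (Rxz ∧ Rzy)).
A: fails — Rtu but no z with Rtz and Rzu.
B: condition met.
C: condition met.
D: fails — R42 but no z with R4z and Rz2.

B, C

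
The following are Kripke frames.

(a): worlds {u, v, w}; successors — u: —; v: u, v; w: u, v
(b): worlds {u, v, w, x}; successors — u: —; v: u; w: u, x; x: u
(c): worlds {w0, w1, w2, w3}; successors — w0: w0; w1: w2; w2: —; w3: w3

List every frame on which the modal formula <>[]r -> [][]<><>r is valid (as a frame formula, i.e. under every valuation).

(c)

The schema corresponds to a generalized confluence (Geach) condition: forall x forall y forall z ((xRy & x R^2 z) -> exists w (yRw & z R^2 w)).
(a): fails — vRu, vR²u but no t with uRt and uR²t.
(b): fails — wRu, wR²u but no t with uRt and uR²t.
(c): ✓.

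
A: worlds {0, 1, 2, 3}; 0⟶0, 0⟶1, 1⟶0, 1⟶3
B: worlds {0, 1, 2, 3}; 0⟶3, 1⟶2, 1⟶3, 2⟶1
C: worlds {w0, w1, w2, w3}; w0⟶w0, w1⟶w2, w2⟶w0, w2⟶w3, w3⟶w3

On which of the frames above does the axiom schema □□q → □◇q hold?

C

The schema corresponds to a generalized confluence (Geach) condition: ∀x ∀z (xRz → ∃w (xR²w ∧ zRw)).
A: fails — 1R3 but no w with 1R²w and 3Rw.
B: fails — 0R3 but no w with 0R²w and 3Rw.
C: satisfies the condition.
Valid on: C.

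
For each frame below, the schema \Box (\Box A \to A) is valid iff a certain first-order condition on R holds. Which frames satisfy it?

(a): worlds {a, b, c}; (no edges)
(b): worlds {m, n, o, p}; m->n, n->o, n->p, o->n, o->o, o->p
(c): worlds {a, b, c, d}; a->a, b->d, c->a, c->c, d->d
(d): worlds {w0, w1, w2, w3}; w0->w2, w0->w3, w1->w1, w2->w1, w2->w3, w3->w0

(a), (c)

This is the axiom for shift-reflexivity; its first-order frame correspondent is \forall x \forall y (Rxy \to Ryy).
(a): holds.
(b): fails — Ron but not Rnn.
(c): holds.
(d): fails — Rw3w0 but not Rw0w0.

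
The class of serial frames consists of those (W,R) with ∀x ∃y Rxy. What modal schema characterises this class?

□s → ◇s

The condition is seriality. The D schema □s → ◇s defines it.
Suppose □s→◇s is valid. At any x set V(s)=W. Then □s at x, so ◇s at x, so x has a successor.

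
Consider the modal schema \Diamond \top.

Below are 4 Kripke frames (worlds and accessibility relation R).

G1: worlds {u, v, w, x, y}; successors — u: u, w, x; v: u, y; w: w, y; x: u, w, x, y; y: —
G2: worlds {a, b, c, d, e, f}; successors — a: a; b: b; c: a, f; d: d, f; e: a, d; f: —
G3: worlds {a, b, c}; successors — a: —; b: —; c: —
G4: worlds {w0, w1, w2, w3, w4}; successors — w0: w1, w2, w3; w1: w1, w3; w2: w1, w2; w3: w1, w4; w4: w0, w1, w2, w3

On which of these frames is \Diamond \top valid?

G4

The schema corresponds to seriality: \forall x \exists y Rxy.
G1: fails — world y has no successor.
G2: fails — world f has no successor.
G3: fails — world a has no successor.
G4: holds.
Valid on: G4.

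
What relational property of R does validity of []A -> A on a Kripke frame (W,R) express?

Reflexivity

Suppose □A→A is valid. At any x set V(A)={w : Rxw}. Then □A holds at x, so A holds at x, i.e. Rxx.
The converse is a direct semantic check.
So the correspondent is reflexivity.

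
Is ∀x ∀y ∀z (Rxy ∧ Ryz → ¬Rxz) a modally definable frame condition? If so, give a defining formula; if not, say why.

Any modally definable frame class is closed under surjective bounded morphisms.
The 5-cycle (worlds 0,1,2,3,4 with 0→1→2→3→4→0) is intransitive. Mapping every world to a single reflexive point • is a surjective bounded morphism; the reflexive point is not intransitive (R••∧R•• but R••).
So the class is not modally definable.

No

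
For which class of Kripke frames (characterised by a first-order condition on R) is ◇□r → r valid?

symmetry

This is a form of the B axiom.
Its frame correspondent is symmetry — ∀x ∀y (Rxy → Ryx).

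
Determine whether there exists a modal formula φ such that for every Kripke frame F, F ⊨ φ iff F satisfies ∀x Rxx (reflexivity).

The condition is reflexivity. A defining modal formula is □q → q.

Yes, by □q → q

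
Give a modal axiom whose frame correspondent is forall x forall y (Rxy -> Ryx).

A defining formula is r → □◇r (the B axiom).
Suppose r→□◇r is valid. Take Rxy and set V(r)={x}. Then r at x, so □◇r at x, so ◇r at y, so some z with Ryz has r; z=x, i.e. Ryx.

r → □◇r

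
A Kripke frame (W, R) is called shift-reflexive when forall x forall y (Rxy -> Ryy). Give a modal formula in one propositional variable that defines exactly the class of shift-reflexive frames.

This is shift-reflexivity; the standard corresponding axiom is T□: □(□q → q).

□(□q → q)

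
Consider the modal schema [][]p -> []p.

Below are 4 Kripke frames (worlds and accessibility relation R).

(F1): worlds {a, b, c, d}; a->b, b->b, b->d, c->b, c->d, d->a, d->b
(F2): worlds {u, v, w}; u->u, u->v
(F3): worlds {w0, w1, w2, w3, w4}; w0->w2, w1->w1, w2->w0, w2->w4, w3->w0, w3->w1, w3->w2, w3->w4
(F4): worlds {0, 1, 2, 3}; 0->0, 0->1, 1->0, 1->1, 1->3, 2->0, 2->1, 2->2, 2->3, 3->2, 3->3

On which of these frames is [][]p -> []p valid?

The schema corresponds to density: forall x forall y (Rxy -> exists z (Rxz & Rzy)).
(F1): fails — Rda but no z with Rdz and Rza.
(F2): condition met.
(F3): fails — Rw2w4 but no z with Rw2z and Rzw4.
(F4): condition met.
Valid on: (F2), (F4).

(F2), (F4)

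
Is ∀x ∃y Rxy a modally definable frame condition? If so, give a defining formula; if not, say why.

Definable; □p → ◇p defines it

Yes: it is seriality, defined by the D schema □p → ◇p.
Suppose □p→◇p is valid. At any x set V(p)=W. Then □p at x, so ◇p at x, so x has a successor.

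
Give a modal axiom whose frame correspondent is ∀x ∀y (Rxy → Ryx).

p → □◇p

This is symmetry; the standard corresponding axiom is B: p → □◇p.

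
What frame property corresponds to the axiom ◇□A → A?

symmetry

This is a form of the B axiom.
It corresponds to symmetry: ∀x ∀y (Rxy → Ryx).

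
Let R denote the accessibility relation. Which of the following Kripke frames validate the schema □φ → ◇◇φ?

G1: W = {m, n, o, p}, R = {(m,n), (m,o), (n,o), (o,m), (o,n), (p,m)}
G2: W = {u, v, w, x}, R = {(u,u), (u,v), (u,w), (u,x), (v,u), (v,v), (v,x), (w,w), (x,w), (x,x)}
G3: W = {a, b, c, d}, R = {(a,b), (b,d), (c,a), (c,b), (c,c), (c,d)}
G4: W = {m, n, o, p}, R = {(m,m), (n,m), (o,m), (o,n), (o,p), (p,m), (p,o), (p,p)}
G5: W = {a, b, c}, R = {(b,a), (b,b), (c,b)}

The schema corresponds to a generalized confluence (Geach) condition: ∀x ∃w (xRw ∧ xR²w).
G1: fails — at n but no w with nRw and nR²w.
G2: condition met.
G3: fails — at a but no w with aRw and aR²w.
G4: condition met.
G5: fails — at a but no w with aRw and aR²w.
Valid on: G2, G4.

G2, G4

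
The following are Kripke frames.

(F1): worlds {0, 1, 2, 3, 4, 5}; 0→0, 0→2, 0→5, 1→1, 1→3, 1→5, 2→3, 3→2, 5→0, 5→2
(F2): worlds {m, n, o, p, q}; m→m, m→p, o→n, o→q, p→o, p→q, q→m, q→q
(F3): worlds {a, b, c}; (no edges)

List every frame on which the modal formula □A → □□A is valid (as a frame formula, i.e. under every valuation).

Frame correspondent (Sahlqvist): ∀x ∀y ∀z (Rxy ∧ Ryz → Rxz) — i.e. transitivity.
(F1): fails — R32 and R23 but not R33.
(F2): fails — Rpo and Ron but not Rpn.
(F3): satisfies the condition.

(F3)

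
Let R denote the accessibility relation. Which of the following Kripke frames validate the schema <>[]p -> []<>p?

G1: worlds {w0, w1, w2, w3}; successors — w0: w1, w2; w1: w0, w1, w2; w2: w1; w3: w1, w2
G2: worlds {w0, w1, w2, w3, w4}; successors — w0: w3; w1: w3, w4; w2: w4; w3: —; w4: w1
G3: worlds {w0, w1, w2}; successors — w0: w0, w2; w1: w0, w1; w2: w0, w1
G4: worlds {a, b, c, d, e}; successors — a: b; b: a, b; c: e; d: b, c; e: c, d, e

The schema corresponds to convergence: forall x forall y forall z (Rxy & Rxz -> exists w (Ryw & Rzw)).
G1: holds.
G2: fails — Rw0w3 and Rw0w3 but w3 and w3 have no common successor.
G3: holds.
G4: fails — Rdc and Rdb but c and b have no common successor.
Valid on: G1, G3.

G1, G3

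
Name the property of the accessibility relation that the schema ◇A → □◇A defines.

The Euclidean property

Suppose ◇A→□◇A is valid. Take Rxy, Rxz and set V(A)={y}. Then ◇A at x, so □◇A at x, so ◇A at z, so some w with Rzw has A; w=y, i.e. Rzy. By symmetry of the argument, Ryz.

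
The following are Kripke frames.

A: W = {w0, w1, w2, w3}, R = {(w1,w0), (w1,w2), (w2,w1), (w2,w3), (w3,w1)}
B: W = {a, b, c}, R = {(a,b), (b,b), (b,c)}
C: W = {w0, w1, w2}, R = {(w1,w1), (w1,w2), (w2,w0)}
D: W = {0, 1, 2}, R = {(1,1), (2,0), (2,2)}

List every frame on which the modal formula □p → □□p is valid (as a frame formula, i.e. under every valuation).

D

This is the axiom for transitivity; its first-order frame correspondent is ∀x ∀y ∀z (Rxy ∧ Ryz → Rxz).
A: fails — Rw1w2 and Rw2w1 but not Rw1w1.
B: fails — Rab and Rbc but not Rac.
C: fails — Rw1w2 and Rw2w0 but not Rw1w0.
D: ✓.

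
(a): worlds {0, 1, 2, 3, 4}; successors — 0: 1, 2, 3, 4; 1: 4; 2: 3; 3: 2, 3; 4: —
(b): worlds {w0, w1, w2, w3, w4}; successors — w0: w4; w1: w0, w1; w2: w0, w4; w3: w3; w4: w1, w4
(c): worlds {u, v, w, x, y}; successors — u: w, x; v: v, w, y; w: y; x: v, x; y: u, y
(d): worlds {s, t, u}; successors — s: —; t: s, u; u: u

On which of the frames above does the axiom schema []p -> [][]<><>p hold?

This is the axiom for a generalized confluence (Geach) condition; its first-order frame correspondent is forall x forall z (x R^2 z -> exists w (xRw & z R^2 w)).
(a): fails — 0R²4 but no w with 0Rw and 4R²w.
(b): condition met.
(c): fails — xR²w but no t with xRt and wR²t.
(d): condition met.
Valid on: (b), (d).

(b), (d)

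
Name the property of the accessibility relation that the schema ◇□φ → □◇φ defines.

Suppose ◇□φ→□◇φ is valid. Take Rxy, Rxz and set V(φ)={w : Ryw}. Then □φ at y so ◇□φ at x, so □◇φ at x, so ◇φ at z, giving w with Rzw and Ryw.
Conversely, any frame satisfying ∀x ∀y ∀z (Rxy ∧ Rxz → ∃w (Ryw ∧ Rzw)) validates the schema.
Frame condition: ∀x ∀y ∀z (Rxy ∧ Rxz → ∃w (Ryw ∧ Rzw)).

convergence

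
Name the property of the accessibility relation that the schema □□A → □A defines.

Suppose □□A→□A is valid. Take Rxy and set V(A)={w : xR²w}. Then □□A at x, so □A at x, so A at y, i.e. ∃z(Rxz∧Rzy).
The converse is a direct semantic check.
Frame condition: ∀x ∀y (Rxy → ∃z (Rxz ∧ Rzy)).

Density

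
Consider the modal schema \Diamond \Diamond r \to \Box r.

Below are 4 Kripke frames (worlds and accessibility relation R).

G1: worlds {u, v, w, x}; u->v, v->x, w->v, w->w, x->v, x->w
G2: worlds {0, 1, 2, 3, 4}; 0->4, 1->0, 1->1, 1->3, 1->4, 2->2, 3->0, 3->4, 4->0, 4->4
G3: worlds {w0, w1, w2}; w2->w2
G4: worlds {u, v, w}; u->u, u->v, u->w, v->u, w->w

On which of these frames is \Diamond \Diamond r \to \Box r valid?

This is the axiom for a generalized confluence (Geach) condition; its first-order frame correspondent is \forall x \forall y \forall z ((x R^2 y \wedge xRz) \to \exists w (y = w \wedge z = w)).
G1: fails — uR²x, uRv but x ≠ v.
G2: fails — 0R²0, 0R4 but 0 ≠ 4.
G3: condition met.
G4: fails — uR²u, uRv but u ≠ v.

G3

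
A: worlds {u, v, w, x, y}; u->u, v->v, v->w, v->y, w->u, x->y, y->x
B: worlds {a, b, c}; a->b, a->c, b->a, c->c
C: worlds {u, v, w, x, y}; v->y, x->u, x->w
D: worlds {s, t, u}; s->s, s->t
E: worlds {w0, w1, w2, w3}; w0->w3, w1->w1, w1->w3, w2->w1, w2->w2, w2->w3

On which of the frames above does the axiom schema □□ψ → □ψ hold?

Frame correspondent (Sahlqvist): ∀x ∀y (Rxy → ∃z (Rxz ∧ Rzy)) — i.e. density.
A: fails — Ryx but no z with Ryz and Rzx.
B: fails — Rab but no z with Raz and Rzb.
C: fails — Rxw but no z with Rxz and Rzw.
D: satisfies the condition.
E: fails — Rw0w3 but no z with Rw0z and Rzw3.
Valid on: D.

D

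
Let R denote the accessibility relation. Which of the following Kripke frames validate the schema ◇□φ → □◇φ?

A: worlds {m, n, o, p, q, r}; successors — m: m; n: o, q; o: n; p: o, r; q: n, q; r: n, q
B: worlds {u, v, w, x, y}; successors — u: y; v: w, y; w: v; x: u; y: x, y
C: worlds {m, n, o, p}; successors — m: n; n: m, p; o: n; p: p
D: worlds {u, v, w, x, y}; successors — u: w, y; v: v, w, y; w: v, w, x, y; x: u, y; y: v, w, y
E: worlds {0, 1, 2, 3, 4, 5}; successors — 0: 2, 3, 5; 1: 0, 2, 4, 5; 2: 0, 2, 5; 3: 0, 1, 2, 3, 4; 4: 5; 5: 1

A, D

Frame correspondent (Sahlqvist): ∀x ∀y ∀z (Rxy ∧ Rxz → ∃w (Ryw ∧ Rzw)) — i.e. convergence.
A: satisfies the condition.
B: fails — Rvw and Rvy but w and y have no common successor.
C: fails — Rnm and Rnp but m and p have no common successor.
D: satisfies the condition.
E: fails — R02 and R05 but 2 and 5 have no common successor.
Valid on: A, D.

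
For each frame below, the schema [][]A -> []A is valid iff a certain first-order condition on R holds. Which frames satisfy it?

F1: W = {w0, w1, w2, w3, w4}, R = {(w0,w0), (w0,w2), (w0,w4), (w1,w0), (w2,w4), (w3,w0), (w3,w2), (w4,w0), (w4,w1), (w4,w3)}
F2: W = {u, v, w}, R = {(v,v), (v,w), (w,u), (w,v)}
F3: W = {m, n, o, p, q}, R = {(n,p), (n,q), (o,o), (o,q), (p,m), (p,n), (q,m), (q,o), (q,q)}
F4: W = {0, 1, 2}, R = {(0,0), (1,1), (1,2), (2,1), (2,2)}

F4

The schema corresponds to density: forall x forall y (Rxy -> exists z (Rxz & Rzy)).
F1: fails — Rw2w4 but no z with Rw2z and Rzw4.
F2: fails — Rwu but no z with Rwz and Rzu.
F3: fails — Rpm but no z with Rpz and Rzm.
F4: ✓.
Valid on: F4.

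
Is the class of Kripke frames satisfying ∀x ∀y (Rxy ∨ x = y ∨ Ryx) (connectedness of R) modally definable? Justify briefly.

No

If a class were modally definable it would be closed under disjoint unions (Goldblatt–Thomason).
Take 4 disjoint single-world reflexive frames: each is trivially connected, but their disjoint union has 4 worlds with no edge between distinct components, so it is not connected.
So the class is not modally definable.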